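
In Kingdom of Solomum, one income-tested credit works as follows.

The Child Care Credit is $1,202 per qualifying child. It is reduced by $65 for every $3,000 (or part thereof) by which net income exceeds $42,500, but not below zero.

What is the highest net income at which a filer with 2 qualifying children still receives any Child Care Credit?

$150,500

Full credit = 2 × $1,202 = $2,404.
After 36 increments the reduction is 36 × $65 = $2,340, leaving $64; one more increment wipes it out. Increment 36 ends at excess 36 × $3,000 = $108,000, so the highest qualifying income is $42,500 + $108,000 = $150,500.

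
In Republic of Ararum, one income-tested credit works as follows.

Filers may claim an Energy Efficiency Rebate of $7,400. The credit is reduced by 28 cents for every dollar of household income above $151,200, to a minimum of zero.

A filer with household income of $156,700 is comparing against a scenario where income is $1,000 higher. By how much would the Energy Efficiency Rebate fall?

At $156,700 — 28% of the $5,500 excess over $151,200 is $1,540; credit = $7,400 − $1,540 = $5,860.
At $157,700 — 28% of the $6,500 excess over $151,200 is $1,820; credit = $7,400 − $1,820 = $5,580.
Lost: $5,860 − $5,580 = $280.

$280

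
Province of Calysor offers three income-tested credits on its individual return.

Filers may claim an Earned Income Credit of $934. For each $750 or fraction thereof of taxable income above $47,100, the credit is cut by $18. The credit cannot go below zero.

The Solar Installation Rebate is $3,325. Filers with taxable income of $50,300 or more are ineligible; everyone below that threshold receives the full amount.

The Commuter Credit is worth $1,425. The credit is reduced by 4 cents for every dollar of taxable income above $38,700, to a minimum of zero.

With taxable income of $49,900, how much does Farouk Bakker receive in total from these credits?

$5,164

Earned Income Credit: income exceeds $47,100 by $2,800, which is 4 full-or-partial $750 increments; reduction = 4 × $18 = $72, leaving $862.
Solar Installation Rebate: $49,900 is below the $50,300 cutoff, so the full $3,325 applies.
Commuter Credit: 4% of the $11,200 excess over $38,700 is $448; credit = $1,425 − $448 = $977.
Total: $862 + $3,325 + $977 = $5,164.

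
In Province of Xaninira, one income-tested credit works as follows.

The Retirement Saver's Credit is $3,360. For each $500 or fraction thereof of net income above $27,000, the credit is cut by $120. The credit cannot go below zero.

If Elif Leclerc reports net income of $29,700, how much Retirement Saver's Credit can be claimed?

$2,640

Retirement Saver's Credit: income exceeds $27,000 by $2,700, which is 6 full-or-partial $500 increments; reduction = 6 × $120 = $720, leaving $2,640.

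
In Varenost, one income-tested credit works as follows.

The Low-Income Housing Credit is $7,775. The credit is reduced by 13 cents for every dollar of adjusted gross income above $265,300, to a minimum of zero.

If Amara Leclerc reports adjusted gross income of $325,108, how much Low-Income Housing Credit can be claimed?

$0

Low-Income Housing Credit: 13% of the $59,808 excess over $265,300 is $7,775.04 ≥ base, so the credit is $0.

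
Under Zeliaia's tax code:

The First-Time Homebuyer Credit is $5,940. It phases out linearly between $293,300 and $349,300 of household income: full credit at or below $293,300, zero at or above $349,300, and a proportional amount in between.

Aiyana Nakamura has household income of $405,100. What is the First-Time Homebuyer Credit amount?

$0

First-Time Homebuyer Credit: $405,100 is at or above $349,300, so the credit is $0.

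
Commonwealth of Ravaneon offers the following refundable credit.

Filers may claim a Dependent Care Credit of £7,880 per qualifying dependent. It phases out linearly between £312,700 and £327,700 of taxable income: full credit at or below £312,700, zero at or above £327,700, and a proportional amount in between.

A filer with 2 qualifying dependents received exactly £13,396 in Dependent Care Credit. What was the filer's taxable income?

£314,950

Full credit = 2 × £7,880 = £15,760.
£13,396 is 13,396/15,760 of the full £15,760, so 2,364/15,760 of the £15,000 range has been used: income = £312,700 + £15,000 × 2,364/15,760 = £314,950.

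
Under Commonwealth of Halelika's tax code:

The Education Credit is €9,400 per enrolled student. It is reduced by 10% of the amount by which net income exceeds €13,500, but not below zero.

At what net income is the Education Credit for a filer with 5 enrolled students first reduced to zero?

€483,500

Full credit = 5 × €9,400 = €47,000.
The credit falls by 10% of each euro above €13,500, so it reaches zero when the excess is €47,000 / 10% = €470,000: income = €13,500 + €470,000 = €483,500.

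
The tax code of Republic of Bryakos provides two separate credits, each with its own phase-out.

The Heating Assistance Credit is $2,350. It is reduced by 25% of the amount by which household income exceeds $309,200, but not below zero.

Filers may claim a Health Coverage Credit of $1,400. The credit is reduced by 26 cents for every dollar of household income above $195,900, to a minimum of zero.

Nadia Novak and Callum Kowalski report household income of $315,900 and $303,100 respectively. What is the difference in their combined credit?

Nadia ($315,900): Heating Assistance Credit: 25% of the $6,700 excess over $309,200 is $1,675; credit = $2,350 − $1,675 = $675. Health Coverage Credit: 26% of the $120,000 excess over $195,900 is $31,200 ≥ base, so the credit is $0. total $675 + $0 = $675
Callum ($303,100): Heating Assistance Credit: $303,100 is at or below the $309,200 threshold, so the full $2,350 applies. Health Coverage Credit: 26% of the $107,200 excess over $195,900 is $27,872 ≥ base, so the credit is $0. total $2,350 + $0 = $2,350
Difference: |$675 − $2,350| = $1,675.

$1,675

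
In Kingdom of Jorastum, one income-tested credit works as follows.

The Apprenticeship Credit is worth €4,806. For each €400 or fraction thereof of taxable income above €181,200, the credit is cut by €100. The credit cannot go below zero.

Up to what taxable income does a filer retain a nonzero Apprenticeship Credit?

After 48 increments the reduction is 48 × €100 = €4,800, leaving €6; one more increment wipes it out. Increment 48 ends at excess 48 × €400 = €19,200, so the highest qualifying income is €181,200 + €19,200 = €200,400.

€200,400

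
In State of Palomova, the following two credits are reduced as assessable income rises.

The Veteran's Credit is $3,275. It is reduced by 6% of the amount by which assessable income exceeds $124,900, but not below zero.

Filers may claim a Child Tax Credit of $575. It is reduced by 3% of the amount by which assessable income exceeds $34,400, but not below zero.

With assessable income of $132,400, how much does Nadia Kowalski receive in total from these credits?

Veteran's Credit: 6% of the $7,500 excess over $124,900 is $450; credit = $3,275 − $450 = $2,825.
Child Tax Credit: 3% of the $98,000 excess over $34,400 is $2,940 ≥ base, so the credit is $0.
Total: $2,825 + $0 = $2,825.

$2,825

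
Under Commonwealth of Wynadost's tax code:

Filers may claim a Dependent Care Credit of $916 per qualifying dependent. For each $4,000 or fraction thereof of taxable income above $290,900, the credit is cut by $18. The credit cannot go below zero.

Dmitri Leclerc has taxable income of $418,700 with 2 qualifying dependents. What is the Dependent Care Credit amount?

$1,256

Dependent Care Credit: base = 2 × $916 = $1,832. income exceeds $290,900 by $127,800, which is 32 full-or-partial $4,000 increments; reduction = 32 × $18 = $576, leaving $1,256.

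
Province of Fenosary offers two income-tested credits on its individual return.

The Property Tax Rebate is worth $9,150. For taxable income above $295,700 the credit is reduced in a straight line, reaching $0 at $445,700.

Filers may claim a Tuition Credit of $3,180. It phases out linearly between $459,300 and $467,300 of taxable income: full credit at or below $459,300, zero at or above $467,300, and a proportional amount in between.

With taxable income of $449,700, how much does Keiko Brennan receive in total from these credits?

$3,180

Property Tax Rebate: $449,700 is at or above $445,700, so the credit is $0.
Tuition Credit: $449,700 is at or below the $459,300 threshold, so the full $3,180 applies.
Total: $0 + $3,180 = $3,180.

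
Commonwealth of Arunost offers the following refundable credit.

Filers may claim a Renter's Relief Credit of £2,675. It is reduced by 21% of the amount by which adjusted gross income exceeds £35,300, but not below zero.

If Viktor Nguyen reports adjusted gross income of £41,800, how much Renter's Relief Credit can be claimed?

Renter's Relief Credit: 21% of the £6,500 excess over £35,300 is £1,365; credit = £2,675 − £1,365 = £1,310.

£1,310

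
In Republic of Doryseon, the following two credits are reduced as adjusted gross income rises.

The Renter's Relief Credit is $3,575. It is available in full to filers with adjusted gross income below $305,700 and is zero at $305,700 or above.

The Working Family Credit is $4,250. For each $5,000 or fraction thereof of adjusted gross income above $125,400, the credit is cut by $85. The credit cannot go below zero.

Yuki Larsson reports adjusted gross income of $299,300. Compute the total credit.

$4,850

Renter's Relief Credit: $299,300 is below the $305,700 cutoff, so the full $3,575 applies.
Working Family Credit: income exceeds $125,400 by $173,900, which is 35 full-or-partial $5,000 increments; reduction = 35 × $85 = $2,975, leaving $1,275.
Total: $3,575 + $1,275 = $4,850.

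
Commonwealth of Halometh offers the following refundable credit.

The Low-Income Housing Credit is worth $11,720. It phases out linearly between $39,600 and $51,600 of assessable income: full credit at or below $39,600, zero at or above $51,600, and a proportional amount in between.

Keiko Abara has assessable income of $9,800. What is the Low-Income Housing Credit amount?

Low-Income Housing Credit: $9,800 is at or below the $39,600 threshold, so the full $11,720 applies.

$11,720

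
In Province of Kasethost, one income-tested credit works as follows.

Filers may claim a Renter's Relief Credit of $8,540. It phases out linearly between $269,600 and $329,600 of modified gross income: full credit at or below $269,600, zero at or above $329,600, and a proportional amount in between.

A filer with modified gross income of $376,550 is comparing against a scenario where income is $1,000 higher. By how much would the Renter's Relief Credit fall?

$0

At $376,550 — $376,550 is at or above $329,600, so the credit is $0.
At $377,550 — $377,550 is at or above $329,600, so the credit is $0.
Lost: $0 − $0 = $0.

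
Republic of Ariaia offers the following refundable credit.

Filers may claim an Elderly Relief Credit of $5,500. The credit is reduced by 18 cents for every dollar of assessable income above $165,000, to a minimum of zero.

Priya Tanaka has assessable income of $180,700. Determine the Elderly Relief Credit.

$2,674

Elderly Relief Credit: 18% of the $15,700 excess over $165,000 is $2,826; credit = $5,500 − $2,826 = $2,674.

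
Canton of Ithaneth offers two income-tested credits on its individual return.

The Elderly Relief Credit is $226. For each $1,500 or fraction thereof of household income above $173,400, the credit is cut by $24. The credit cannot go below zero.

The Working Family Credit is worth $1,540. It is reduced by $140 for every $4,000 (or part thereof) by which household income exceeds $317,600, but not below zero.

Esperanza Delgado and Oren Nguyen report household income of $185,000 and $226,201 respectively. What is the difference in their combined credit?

$34

Esperanza ($185,000): Elderly Relief Credit: income exceeds $173,400 by $11,600, which is 8 full-or-partial $1,500 increments; reduction = 8 × $24 = $192, leaving $34. Working Family Credit: $185,000 is at or below the $317,600 threshold, so the full $1,540 applies. total $34 + $1,540 = $1,574
Oren ($226,201): Elderly Relief Credit: income exceeds $173,400 by $52,801 → 36 increments × $24 = $864 ≥ base, so the credit is $0. Working Family Credit: $226,201 is at or below the $317,600 threshold, so the full $1,540 applies. total $0 + $1,540 = $1,540
Difference: |$1,574 − $1,540| = $34.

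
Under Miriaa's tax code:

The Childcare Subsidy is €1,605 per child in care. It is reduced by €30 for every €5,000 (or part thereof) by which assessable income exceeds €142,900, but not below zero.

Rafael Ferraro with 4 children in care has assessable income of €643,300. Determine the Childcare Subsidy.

Childcare Subsidy: base = 4 × €1,605 = €6,420. income exceeds €142,900 by €500,400, which is 101 full-or-partial €5,000 increments; reduction = 101 × €30 = €3,030, leaving €3,390.

€3,390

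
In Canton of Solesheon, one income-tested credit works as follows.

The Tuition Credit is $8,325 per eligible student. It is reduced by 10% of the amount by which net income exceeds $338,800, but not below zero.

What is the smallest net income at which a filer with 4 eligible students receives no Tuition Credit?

$671,800

Full credit = 4 × $8,325 = $33,300.
The credit falls by 10% of each dollar above $338,800, so it reaches zero when the excess is $33,300 / 10% = $333,000: income = $338,800 + $333,000 = $671,800.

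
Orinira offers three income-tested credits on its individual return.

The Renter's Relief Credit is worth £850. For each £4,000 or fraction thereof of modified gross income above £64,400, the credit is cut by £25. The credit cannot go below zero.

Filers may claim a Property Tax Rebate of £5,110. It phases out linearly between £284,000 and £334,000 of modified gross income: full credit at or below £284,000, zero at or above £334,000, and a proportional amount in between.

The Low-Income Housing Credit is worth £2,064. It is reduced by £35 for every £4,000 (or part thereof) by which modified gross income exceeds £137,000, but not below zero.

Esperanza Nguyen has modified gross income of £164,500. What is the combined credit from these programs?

£7,129

Renter's Relief Credit: income exceeds £64,400 by £100,100, which is 26 full-or-partial £4,000 increments; reduction = 26 × £25 = £650, leaving £200.
Property Tax Rebate: £164,500 is at or below the £284,000 threshold, so the full £5,110 applies.
Low-Income Housing Credit: income exceeds £137,000 by £27,500, which is 7 full-or-partial £4,000 increments; reduction = 7 × £35 = £245, leaving £1,819.
Total: £200 + £5,110 + £1,819 = £7,129.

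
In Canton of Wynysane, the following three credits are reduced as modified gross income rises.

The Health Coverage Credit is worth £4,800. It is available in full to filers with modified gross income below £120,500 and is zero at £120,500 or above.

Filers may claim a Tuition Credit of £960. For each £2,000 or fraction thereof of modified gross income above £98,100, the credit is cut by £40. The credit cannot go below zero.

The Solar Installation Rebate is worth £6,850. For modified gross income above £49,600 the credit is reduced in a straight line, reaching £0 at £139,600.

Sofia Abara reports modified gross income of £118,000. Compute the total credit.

Health Coverage Credit: £118,000 is below the £120,500 cutoff, so the full £4,800 applies.
Tuition Credit: income exceeds £98,100 by £19,900, which is 10 full-or-partial £2,000 increments; reduction = 10 × £40 = £400, leaving £560.
Solar Installation Rebate: £118,000 is £68,400 into a £90,000 phase-out range, leaving 21,600/90,000 of the credit: £6,850 × 21,600/90,000 = £1,644.
Total: £4,800 + £560 + £1,644 = £7,004.

£7,004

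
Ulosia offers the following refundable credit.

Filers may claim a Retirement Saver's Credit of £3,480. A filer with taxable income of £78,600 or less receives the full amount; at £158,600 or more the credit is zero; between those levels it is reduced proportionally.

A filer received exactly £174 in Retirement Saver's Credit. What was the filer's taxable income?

£154,600

£174 is 174/3,480 of the full £3,480, so 3,306/3,480 of the £80,000 range has been used: income = £78,600 + £80,000 × 3,306/3,480 = £154,600.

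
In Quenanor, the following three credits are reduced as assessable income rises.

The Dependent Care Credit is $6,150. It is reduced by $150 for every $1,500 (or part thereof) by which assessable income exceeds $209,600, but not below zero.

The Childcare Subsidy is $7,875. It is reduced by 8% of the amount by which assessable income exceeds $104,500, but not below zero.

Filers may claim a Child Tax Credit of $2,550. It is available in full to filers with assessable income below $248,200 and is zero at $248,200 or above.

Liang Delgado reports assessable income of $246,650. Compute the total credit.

$4,950

Dependent Care Credit: income exceeds $209,600 by $37,050, which is 25 full-or-partial $1,500 increments; reduction = 25 × $150 = $3,750, leaving $2,400.
Childcare Subsidy: 8% of the $142,150 excess over $104,500 is $11,372 ≥ base, so the credit is $0.
Child Tax Credit: $246,650 is below the $248,200 cutoff, so the full $2,550 applies.
Total: $2,400 + $0 + $2,550 = $4,950.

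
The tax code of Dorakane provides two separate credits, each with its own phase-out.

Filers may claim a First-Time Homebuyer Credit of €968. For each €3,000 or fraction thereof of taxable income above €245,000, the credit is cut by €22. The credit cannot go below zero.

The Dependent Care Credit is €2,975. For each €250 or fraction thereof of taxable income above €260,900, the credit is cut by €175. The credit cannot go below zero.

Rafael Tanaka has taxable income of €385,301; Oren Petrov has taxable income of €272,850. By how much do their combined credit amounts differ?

€748

Rafael (€385,301): First-Time Homebuyer Credit: income exceeds €245,000 by €140,301 → 47 increments × €22 = €1,034 ≥ base, so the credit is €0. Dependent Care Credit: income exceeds €260,900 by €124,401 → 498 increments × €175 = €87,150 ≥ base, so the credit is €0. total €0 + €0 = €0
Oren (€272,850): First-Time Homebuyer Credit: income exceeds €245,000 by €27,850, which is 10 full-or-partial €3,000 increments; reduction = 10 × €22 = €220, leaving €748. Dependent Care Credit: income exceeds €260,900 by €11,950 → 48 increments × €175 = €8,400 ≥ base, so the credit is €0. total €748 + €0 = €748
Difference: |€0 − €748| = €748.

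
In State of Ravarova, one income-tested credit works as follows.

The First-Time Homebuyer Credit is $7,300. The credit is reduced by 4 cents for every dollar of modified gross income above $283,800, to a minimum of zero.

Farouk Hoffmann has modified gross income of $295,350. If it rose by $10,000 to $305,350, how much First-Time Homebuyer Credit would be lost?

$400

At $295,350 — 4% of the $11,550 excess over $283,800 is $462; credit = $7,300 − $462 = $6,838.
At $305,350 — 4% of the $21,550 excess over $283,800 is $862; credit = $7,300 − $862 = $6,438.
Lost: $6,838 − $6,438 = $400.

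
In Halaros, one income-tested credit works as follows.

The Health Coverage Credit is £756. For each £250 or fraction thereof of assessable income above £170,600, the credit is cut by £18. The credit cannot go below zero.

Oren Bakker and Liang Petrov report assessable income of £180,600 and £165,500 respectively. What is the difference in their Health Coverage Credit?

£720

Oren (£180,600): Health Coverage Credit: income exceeds £170,600 by £10,000, which is 40 full-or-partial £250 increments; reduction = 40 × £18 = £720, leaving £36.
Liang (£165,500): Health Coverage Credit: £165,500 is at or below the £170,600 threshold, so the full £756 applies.
Difference: |£36 − £756| = £720.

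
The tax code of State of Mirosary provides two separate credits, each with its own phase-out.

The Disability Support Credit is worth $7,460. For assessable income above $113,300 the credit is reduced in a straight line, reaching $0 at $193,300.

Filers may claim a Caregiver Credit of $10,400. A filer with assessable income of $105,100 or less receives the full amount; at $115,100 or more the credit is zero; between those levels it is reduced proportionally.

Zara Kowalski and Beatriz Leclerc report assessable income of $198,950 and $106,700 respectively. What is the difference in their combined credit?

$16,196

Zara ($198,950): Disability Support Credit: $198,950 is at or above $193,300, so the credit is $0. Caregiver Credit: $198,950 is at or above $115,100, so the credit is $0. total $0 + $0 = $0
Beatriz ($106,700): Disability Support Credit: $106,700 is at or below the $113,300 threshold, so the full $7,460 applies. Caregiver Credit: $106,700 is $1,600 into a $10,000 phase-out range, leaving 8,400/10,000 of the credit: $10,400 × 8,400/10,000 = $8,736. total $7,460 + $8,736 = $16,196
Difference: |$0 − $16,196| = $16,196.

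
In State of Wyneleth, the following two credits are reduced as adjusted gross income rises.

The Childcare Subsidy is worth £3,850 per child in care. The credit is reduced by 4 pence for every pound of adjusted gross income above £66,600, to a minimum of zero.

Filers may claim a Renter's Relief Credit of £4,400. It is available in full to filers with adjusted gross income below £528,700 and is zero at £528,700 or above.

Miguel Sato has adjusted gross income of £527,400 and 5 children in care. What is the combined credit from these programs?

£5,218

Childcare Subsidy: base = 5 × £3,850 = £19,250. 4% of the £460,800 excess over £66,600 is £18,432; credit = £19,250 − £18,432 = £818.
Renter's Relief Credit: £527,400 is below the £528,700 cutoff, so the full £4,400 applies.
Total: £818 + £4,400 = £5,218.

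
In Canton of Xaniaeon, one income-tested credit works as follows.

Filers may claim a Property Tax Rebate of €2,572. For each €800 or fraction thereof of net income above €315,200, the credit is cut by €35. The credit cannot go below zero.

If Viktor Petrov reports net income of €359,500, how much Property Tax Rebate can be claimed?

€612

Property Tax Rebate: income exceeds €315,200 by €44,300, which is 56 full-or-partial €800 increments; reduction = 56 × €35 = €1,960, leaving €612.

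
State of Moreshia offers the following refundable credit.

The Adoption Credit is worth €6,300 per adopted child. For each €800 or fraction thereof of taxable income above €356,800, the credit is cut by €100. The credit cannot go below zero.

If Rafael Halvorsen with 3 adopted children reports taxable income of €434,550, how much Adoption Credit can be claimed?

Adoption Credit: base = 3 × €6,300 = €18,900. income exceeds €356,800 by €77,750, which is 98 full-or-partial €800 increments; reduction = 98 × €100 = €9,800, leaving €9,100.

€9,100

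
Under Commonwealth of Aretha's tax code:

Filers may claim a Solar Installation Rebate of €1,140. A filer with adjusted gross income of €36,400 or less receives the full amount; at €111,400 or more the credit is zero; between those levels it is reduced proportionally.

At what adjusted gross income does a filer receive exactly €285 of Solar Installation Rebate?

€285 is 285/1,140 of the full €1,140, so 855/1,140 of the €75,000 range has been used: income = €36,400 + €75,000 × 855/1,140 = €92,650.

€92,650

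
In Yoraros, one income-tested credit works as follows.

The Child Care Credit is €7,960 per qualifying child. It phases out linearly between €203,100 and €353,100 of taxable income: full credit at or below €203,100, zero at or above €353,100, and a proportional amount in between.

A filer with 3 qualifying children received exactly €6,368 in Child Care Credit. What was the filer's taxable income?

€313,100

Full credit = 3 × €7,960 = €23,880.
€6,368 is 6,368/23,880 of the full €23,880, so 17,512/23,880 of the €150,000 range has been used: income = €203,100 + €150,000 × 17,512/23,880 = €313,100.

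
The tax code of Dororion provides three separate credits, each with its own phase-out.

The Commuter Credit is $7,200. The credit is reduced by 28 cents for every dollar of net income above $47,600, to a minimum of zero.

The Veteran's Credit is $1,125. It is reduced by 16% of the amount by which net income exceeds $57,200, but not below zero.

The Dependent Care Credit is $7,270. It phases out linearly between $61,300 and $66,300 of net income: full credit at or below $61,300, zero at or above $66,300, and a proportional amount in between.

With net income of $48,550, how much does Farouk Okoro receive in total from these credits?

$15,329

Commuter Credit: 28% of the $950 excess over $47,600 is $266; credit = $7,200 − $266 = $6,934.
Veteran's Credit: $48,550 is at or below the $57,200 threshold, so the full $1,125 applies.
Dependent Care Credit: $48,550 is at or below the $61,300 threshold, so the full $7,270 applies.
Total: $6,934 + $1,125 + $7,270 = $15,329.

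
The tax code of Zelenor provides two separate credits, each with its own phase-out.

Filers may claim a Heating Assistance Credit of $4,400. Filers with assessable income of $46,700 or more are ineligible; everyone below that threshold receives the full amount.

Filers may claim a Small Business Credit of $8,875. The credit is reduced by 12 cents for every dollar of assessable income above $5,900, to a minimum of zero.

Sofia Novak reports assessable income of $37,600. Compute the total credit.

Heating Assistance Credit: $37,600 is below the $46,700 cutoff, so the full $4,400 applies.
Small Business Credit: 12% of the $31,700 excess over $5,900 is $3,804; credit = $8,875 − $3,804 = $5,071.
Total: $4,400 + $5,071 = $9,471.

$9,471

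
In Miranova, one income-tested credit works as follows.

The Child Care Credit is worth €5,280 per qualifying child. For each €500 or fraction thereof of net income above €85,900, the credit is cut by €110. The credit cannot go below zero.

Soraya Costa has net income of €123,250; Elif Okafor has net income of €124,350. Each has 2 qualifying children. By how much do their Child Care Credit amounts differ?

Soraya (€123,250): Child Care Credit: base = 2 × €5,280 = €10,560. income exceeds €85,900 by €37,350, which is 75 full-or-partial €500 increments; reduction = 75 × €110 = €8,250, leaving €2,310.
Elif (€124,350): Child Care Credit: base = 2 × €5,280 = €10,560. income exceeds €85,900 by €38,450, which is 77 full-or-partial €500 increments; reduction = 77 × €110 = €8,470, leaving €2,090.
Difference: |€2,310 − €2,090| = €220.

€220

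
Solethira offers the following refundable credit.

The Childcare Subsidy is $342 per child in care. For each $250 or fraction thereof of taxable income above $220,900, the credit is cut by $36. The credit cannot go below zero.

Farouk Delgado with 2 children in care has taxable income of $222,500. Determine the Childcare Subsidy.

$432

Childcare Subsidy: base = 2 × $342 = $684. income exceeds $220,900 by $1,600, which is 7 full-or-partial $250 increments; reduction = 7 × $36 = $252, leaving $432.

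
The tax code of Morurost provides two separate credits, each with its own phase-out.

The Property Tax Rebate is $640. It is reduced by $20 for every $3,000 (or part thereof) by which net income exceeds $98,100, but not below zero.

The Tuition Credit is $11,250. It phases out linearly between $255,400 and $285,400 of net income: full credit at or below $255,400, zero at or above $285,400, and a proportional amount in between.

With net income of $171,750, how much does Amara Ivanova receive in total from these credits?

$11,390

Property Tax Rebate: income exceeds $98,100 by $73,650, which is 25 full-or-partial $3,000 increments; reduction = 25 × $20 = $500, leaving $140.
Tuition Credit: $171,750 is at or below the $255,400 threshold, so the full $11,250 applies.
Total: $140 + $11,250 = $11,390.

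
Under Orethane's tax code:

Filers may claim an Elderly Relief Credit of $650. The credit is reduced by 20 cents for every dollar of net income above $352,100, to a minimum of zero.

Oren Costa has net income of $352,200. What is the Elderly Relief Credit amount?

Elderly Relief Credit: 20% of the $100 excess over $352,100 is $20; credit = $650 − $20 = $630.

$630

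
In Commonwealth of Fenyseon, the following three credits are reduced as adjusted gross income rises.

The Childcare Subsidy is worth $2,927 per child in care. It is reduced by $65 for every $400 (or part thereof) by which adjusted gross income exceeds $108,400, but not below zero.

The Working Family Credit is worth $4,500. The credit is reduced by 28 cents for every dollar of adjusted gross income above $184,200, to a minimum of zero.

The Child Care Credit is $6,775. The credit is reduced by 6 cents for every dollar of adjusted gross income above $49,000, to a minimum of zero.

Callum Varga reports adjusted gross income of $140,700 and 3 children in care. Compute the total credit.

Childcare Subsidy: base = 3 × $2,927 = $8,781. income exceeds $108,400 by $32,300, which is 81 full-or-partial $400 increments; reduction = 81 × $65 = $5,265, leaving $3,516.
Working Family Credit: $140,700 is at or below the $184,200 threshold, so the full $4,500 applies.
Child Care Credit: 6% of the $91,700 excess over $49,000 is $5,502; credit = $6,775 − $5,502 = $1,273.
Total: $3,516 + $4,500 + $1,273 = $9,289.

$9,289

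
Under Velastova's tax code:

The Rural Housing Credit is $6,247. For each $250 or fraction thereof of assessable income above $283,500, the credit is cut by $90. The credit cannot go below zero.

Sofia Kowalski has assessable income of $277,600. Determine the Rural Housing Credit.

$6,247

Rural Housing Credit: $277,600 is at or below the $283,500 threshold, so the full $6,247 applies.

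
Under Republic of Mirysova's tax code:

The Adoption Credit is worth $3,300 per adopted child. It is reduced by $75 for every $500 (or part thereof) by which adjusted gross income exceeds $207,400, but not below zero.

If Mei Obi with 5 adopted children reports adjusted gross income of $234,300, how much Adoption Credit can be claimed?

Adoption Credit: base = 5 × $3,300 = $16,500. income exceeds $207,400 by $26,900, which is 54 full-or-partial $500 increments; reduction = 54 × $75 = $4,050, leaving $12,450.

$12,450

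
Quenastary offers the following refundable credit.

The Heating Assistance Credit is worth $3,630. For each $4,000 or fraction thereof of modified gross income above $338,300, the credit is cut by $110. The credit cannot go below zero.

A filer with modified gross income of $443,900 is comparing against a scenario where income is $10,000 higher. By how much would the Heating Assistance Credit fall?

$220

At $443,900 — income exceeds $338,300 by $105,600, which is 27 full-or-partial $4,000 increments; reduction = 27 × $110 = $2,970, leaving $660.
At $453,900 — income exceeds $338,300 by $115,600, which is 29 full-or-partial $4,000 increments; reduction = 29 × $110 = $3,190, leaving $440.
Lost: $660 − $440 = $220.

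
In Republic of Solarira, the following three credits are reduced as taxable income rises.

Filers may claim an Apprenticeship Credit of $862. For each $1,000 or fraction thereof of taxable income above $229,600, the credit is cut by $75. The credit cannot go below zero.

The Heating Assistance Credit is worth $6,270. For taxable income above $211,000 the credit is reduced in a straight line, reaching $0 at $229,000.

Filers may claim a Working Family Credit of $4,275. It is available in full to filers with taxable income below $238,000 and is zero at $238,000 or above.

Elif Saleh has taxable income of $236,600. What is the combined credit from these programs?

Apprenticeship Credit: income exceeds $229,600 by $7,000, which is 7 full-or-partial $1,000 increments; reduction = 7 × $75 = $525, leaving $337.
Heating Assistance Credit: $236,600 is at or above $229,000, so the credit is $0.
Working Family Credit: $236,600 is below the $238,000 cutoff, so the full $4,275 applies.
Total: $337 + $0 + $4,275 = $4,612.

$4,612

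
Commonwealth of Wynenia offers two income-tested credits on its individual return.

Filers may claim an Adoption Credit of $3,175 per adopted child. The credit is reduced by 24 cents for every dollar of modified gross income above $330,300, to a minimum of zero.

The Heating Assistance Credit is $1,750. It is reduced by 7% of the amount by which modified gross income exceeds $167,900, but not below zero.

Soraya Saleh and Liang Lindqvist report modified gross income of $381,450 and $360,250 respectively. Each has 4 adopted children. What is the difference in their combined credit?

$5,088

Soraya ($381,450): Adoption Credit: base = 4 × $3,175 = $12,700. 24% of the $51,150 excess over $330,300 is $12,276; credit = $12,700 − $12,276 = $424. Heating Assistance Credit: 7% of the $213,550 excess over $167,900 is $14,948.50 ≥ base, so the credit is $0. total $424 + $0 = $424
Liang ($360,250): Adoption Credit: base = 4 × $3,175 = $12,700. 24% of the $29,950 excess over $330,300 is $7,188; credit = $12,700 − $7,188 = $5,512. Heating Assistance Credit: 7% of the $192,350 excess over $167,900 is $13,464.50 ≥ base, so the credit is $0. total $5,512 + $0 = $5,512
Difference: |$424 − $5,512| = $5,088.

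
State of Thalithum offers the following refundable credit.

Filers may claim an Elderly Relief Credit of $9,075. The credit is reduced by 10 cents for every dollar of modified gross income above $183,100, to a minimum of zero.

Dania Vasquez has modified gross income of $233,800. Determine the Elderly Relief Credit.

Elderly Relief Credit: 10% of the $50,700 excess over $183,100 is $5,070; credit = $9,075 − $5,070 = $4,005.

$4,005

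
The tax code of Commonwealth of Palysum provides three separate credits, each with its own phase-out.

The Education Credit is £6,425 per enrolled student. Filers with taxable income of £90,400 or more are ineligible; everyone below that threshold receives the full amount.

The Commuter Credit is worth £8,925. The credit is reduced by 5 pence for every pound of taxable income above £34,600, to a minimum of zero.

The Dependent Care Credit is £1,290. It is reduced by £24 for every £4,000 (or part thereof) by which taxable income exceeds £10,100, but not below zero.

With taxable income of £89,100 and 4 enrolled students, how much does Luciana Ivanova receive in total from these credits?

£32,710

Education Credit: base = 4 × £6,425 = £25,700. £89,100 is below the £90,400 cutoff, so the full £25,700 applies.
Commuter Credit: 5% of the £54,500 excess over £34,600 is £2,725; credit = £8,925 − £2,725 = £6,200.
Dependent Care Credit: income exceeds £10,100 by £79,000, which is 20 full-or-partial £4,000 increments; reduction = 20 × £24 = £480, leaving £810.
Total: £25,700 + £6,200 + £810 = £32,710.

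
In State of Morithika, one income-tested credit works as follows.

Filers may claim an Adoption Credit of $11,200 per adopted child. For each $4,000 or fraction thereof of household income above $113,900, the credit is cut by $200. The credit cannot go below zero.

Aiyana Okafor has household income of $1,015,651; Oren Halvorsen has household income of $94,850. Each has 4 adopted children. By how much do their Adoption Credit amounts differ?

Aiyana ($1,015,651): Adoption Credit: base = 4 × $11,200 = $44,800. income exceeds $113,900 by $901,751 → 226 increments × $200 = $45,200 ≥ base, so the credit is $0.
Oren ($94,850): Adoption Credit: base = 4 × $11,200 = $44,800. $94,850 is at or below the $113,900 threshold, so the full $44,800 applies.
Difference: |$0 − $44,800| = $44,800.

$44,800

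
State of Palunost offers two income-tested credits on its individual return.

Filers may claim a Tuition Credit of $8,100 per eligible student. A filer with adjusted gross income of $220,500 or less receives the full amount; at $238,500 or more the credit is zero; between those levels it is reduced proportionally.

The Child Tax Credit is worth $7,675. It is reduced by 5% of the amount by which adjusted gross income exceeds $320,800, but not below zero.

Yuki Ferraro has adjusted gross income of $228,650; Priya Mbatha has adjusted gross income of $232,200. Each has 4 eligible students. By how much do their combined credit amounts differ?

$6,390

Yuki ($228,650): Tuition Credit: base = 4 × $8,100 = $32,400. $228,650 is $8,150 into a $18,000 phase-out range, leaving 9,850/18,000 of the credit: $32,400 × 9,850/18,000 = $17,730. Child Tax Credit: $228,650 is at or below the $320,800 threshold, so the full $7,675 applies. total $17,730 + $7,675 = $25,405
Priya ($232,200): Tuition Credit: base = 4 × $8,100 = $32,400. $232,200 is $11,700 into a $18,000 phase-out range, leaving 6,300/18,000 of the credit: $32,400 × 6,300/18,000 = $11,340. Child Tax Credit: $232,200 is at or below the $320,800 threshold, so the full $7,675 applies. total $11,340 + $7,675 = $19,015
Difference: |$25,405 − $19,015| = $6,390.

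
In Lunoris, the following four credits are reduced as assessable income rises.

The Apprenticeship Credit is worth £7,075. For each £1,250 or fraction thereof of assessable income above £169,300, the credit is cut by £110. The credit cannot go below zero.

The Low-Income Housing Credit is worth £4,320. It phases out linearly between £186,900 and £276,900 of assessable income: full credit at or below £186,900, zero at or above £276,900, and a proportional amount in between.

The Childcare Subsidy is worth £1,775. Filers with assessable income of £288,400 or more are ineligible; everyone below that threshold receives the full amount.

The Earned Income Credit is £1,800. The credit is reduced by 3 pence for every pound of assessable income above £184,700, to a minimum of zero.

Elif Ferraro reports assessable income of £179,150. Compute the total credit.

£14,090

Apprenticeship Credit: income exceeds £169,300 by £9,850, which is 8 full-or-partial £1,250 increments; reduction = 8 × £110 = £880, leaving £6,195.
Low-Income Housing Credit: £179,150 is at or below the £186,900 threshold, so the full £4,320 applies.
Childcare Subsidy: £179,150 is below the £288,400 cutoff, so the full £1,775 applies.
Earned Income Credit: £179,150 is at or below the £184,700 threshold, so the full £1,800 applies.
Total: £6,195 + £4,320 + £1,775 + £1,800 = £14,090.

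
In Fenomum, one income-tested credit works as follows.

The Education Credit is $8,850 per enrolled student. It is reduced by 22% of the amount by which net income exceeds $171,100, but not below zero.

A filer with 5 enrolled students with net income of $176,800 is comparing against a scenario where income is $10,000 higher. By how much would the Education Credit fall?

At $176,800 — base = 5 × $8,850 = $44,250. 22% of the $5,700 excess over $171,100 is $1,254; credit = $44,250 − $1,254 = $42,996.
At $186,800 — base = 5 × $8,850 = $44,250. 22% of the $15,700 excess over $171,100 is $3,454; credit = $44,250 − $3,454 = $40,796.
Lost: $42,996 − $40,796 = $2,200.

$2,200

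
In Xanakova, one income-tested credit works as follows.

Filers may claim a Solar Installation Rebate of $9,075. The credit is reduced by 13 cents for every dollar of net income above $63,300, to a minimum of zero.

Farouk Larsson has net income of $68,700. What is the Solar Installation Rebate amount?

Solar Installation Rebate: 13% of the $5,400 excess over $63,300 is $702; credit = $9,075 − $702 = $8,373.

$8,373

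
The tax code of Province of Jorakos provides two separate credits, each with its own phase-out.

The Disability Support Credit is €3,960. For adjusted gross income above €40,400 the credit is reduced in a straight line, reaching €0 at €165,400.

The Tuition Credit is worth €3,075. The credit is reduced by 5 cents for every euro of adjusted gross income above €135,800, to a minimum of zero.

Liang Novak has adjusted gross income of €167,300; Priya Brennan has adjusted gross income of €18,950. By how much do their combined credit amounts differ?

€5,535

Liang (€167,300): Disability Support Credit: €167,300 is at or above €165,400, so the credit is €0. Tuition Credit: 5% of the €31,500 excess over €135,800 is €1,575; credit = €3,075 − €1,575 = €1,500. total €0 + €1,500 = €1,500
Priya (€18,950): Disability Support Credit: €18,950 is at or below the €40,400 threshold, so the full €3,960 applies. Tuition Credit: €18,950 is at or below the €135,800 threshold, so the full €3,075 applies. total €3,960 + €3,075 = €7,035
Difference: |€1,500 − €7,035| = €5,535.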